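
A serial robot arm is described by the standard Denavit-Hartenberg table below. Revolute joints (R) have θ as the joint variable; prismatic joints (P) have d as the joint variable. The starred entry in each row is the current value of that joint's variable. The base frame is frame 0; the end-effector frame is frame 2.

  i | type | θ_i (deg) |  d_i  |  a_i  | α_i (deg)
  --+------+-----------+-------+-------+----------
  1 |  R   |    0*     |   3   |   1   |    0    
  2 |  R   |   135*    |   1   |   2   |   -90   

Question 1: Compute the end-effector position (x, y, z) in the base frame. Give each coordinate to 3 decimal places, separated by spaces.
after link 1: o_1 = (1.0000, 0.0000, 3.0000)
after link 2: o_2 = (-0.4142, 1.4142, 4.0000)

-0.414 1.414 4.000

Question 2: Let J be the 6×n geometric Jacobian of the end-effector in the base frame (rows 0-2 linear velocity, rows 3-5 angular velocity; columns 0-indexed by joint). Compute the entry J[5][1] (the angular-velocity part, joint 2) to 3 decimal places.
1.000

axis z_1 = (0.0000,0.0000,1.0000); lever o_n−o_1 = (-1.4142,1.4142,1.0000)
cross product → J_v[:, 1] = (-1.4142,-1.4142,0.0000)
J_ω[:, 1] = z_1
entry J[5][1] = 1.0000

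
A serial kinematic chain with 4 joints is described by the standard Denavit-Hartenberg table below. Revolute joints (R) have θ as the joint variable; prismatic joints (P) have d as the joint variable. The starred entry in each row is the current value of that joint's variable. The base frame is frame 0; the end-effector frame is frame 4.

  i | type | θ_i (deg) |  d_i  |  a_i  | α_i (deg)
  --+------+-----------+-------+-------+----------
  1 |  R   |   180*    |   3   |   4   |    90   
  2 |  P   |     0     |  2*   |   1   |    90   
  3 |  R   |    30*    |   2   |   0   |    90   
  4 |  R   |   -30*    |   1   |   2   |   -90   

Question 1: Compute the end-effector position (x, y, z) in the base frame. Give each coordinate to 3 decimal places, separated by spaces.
-7.000 2.000 2.000

after link 1: o_1 = (-4.0000, 0.0000, 3.0000)
after link 2: o_2 = (-5.0000, 2.0000, 3.0000)
after link 3: o_3 = (-5.0000, 2.0000, 1.0000)
after link 4: o_4 = (-7.0000, 2.0000, 2.0000)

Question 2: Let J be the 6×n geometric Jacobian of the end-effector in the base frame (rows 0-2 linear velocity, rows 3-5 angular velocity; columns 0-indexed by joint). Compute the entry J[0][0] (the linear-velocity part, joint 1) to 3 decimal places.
-2.000

axis z_0 = ẑ; lever o_n−o_0 = (-7.0000,2.0000,2.0000)
cross product → J_v[:, 0] = (-2.0000,-7.0000,0.0000)
J_ω[:, 0] = z_0
entry J[0][0] = -2.0000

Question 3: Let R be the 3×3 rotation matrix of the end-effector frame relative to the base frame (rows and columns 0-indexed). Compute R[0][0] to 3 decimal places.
-0.750

End-effector x-axis (col 0 of R) = (-0.7500,0.4330,0.5000)
R[0][0] = -0.7500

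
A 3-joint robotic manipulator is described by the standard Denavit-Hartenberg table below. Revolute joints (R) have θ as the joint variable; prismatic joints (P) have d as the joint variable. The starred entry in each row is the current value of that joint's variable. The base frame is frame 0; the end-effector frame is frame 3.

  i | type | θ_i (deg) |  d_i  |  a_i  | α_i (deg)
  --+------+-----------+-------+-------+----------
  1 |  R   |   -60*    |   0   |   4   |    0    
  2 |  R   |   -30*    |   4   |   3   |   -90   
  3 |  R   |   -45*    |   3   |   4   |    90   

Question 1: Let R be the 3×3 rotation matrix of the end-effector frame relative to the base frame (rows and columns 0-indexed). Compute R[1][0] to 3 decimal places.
End-effector x-axis (col 0 of R) = (0.0000,-0.7071,0.7071)
R[1][0] = -0.7071

-0.707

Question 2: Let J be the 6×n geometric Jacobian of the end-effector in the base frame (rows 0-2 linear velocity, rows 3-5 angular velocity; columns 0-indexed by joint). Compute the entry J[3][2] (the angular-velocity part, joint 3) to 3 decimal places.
1.000

axis z_2 = (1.0000,0.0000,0.0000); lever o_n−o_2 = (3.0000,-2.8284,2.8284)
cross product → J_v[:, 2] = (0.0000,-2.8284,-2.8284)
J_ω[:, 2] = z_2
entry J[3][2] = 1.0000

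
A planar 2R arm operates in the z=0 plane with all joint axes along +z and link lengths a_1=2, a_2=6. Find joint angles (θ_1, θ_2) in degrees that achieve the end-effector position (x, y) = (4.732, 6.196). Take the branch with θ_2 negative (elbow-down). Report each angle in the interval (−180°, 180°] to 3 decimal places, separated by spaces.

75.270 -30.011

cos θ_2 = (60.7822−2²−6²)/(2·2·6) = 0.8659; θ_2 = -30.0113° (elbow-down)
β = atan2(6.1960,4.7320) = 52.6304°; ψ = atan2(-3.0010,7.1956) = -22.6394°
θ_1 = β − ψ = 75.2697°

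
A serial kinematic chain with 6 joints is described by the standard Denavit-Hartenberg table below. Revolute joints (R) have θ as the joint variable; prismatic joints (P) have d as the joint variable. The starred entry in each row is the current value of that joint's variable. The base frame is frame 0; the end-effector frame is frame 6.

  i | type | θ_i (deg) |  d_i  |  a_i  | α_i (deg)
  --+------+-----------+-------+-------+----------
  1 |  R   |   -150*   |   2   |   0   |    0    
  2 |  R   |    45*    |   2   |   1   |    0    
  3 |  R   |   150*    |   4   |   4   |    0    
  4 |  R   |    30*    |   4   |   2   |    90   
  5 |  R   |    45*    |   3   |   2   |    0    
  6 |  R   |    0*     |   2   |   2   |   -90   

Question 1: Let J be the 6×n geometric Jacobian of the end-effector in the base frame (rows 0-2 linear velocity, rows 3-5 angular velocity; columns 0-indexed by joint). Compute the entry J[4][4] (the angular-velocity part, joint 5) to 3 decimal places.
axis z_4 = (0.9659,-0.2588,0.0000); lever o_n−o_4 = (5.5617,1.4380,2.8284)
cross product → J_v[:, 4] = (-0.7321,-2.7321,2.8284)
J_ω[:, 4] = z_4
entry J[4][4] = -0.2588

-0.259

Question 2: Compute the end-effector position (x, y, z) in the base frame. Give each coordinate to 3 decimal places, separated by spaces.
8.649 5.232 14.828

after link 1: o_1 = (0.0000, 0.0000, 2.0000)
after link 2: o_2 = (-0.2588, -0.9659, 4.0000)
after link 3: o_3 = (2.5696, 1.8625, 8.0000)
after link 4: o_4 = (3.0872, 3.7944, 12.0000)
after link 5: o_5 = (6.3510, 4.3839, 13.4142)
after link 6: o_6 = (8.6489, 5.2323, 14.8284)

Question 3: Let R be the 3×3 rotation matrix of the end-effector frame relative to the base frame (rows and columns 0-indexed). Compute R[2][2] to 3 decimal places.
End-effector z-axis (col 2 of R) = (-0.1830,-0.6830,0.7071)
R[2][2] = 0.7071

0.707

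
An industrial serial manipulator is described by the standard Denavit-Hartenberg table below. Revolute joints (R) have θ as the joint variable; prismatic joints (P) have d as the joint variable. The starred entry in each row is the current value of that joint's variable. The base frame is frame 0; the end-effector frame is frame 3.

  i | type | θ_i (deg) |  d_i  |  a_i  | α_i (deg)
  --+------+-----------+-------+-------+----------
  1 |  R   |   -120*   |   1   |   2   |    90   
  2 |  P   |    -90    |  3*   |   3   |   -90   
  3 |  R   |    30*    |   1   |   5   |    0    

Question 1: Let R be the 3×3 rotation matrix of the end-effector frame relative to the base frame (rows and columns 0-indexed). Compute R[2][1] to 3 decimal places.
0.500

End-effector y-axis (col 1 of R) = (0.7500,-0.4330,0.5000)
R[2][1] = 0.5000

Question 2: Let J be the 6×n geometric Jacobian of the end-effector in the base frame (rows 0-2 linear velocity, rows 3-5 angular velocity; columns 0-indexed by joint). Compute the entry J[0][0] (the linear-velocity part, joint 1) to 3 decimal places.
axis z_0 = ẑ; lever o_n−o_0 = (-1.9330,-2.3481,-6.3301)
cross product → J_v[:, 0] = (2.3481,-1.9330,0.0000)
J_ω[:, 0] = z_0
entry J[0][0] = 2.3481

2.348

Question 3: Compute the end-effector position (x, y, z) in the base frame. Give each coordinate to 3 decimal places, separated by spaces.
after link 1: o_1 = (-1.0000, -1.7321, 1.0000)
after link 2: o_2 = (-3.5981, -0.2321, -2.0000)
after link 3: o_3 = (-1.9330, -2.3481, -6.3301)

-1.933 -2.348 -6.330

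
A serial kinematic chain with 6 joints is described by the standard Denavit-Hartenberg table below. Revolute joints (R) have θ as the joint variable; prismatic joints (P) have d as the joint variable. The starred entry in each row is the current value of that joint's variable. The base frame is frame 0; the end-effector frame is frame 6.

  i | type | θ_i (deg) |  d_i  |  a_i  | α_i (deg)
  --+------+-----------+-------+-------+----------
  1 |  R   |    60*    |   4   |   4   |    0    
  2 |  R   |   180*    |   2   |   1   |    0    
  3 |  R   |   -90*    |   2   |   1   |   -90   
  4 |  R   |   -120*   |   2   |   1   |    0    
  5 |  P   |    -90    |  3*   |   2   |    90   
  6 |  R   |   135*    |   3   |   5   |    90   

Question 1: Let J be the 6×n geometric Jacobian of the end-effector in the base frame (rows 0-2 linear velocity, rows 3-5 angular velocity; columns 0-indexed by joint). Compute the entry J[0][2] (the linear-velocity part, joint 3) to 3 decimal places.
5.727

axis z_2 = (0.0000,0.0000,1.0000); lever o_n−o_2 = (-7.1515,-5.7271,1.0357)
cross product → J_v[:, 2] = (5.7271,-7.1515,0.0000)
J_ω[:, 2] = z_2
entry J[0][2] = 5.7271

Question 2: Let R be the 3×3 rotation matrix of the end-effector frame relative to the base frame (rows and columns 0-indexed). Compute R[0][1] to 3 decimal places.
End-effector y-axis (col 1 of R) = (-0.4330,0.2500,-0.8660)
R[0][1] = -0.4330

-0.433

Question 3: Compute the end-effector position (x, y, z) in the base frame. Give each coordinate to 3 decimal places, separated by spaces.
-5.651 -3.129 7.036

after link 1: o_1 = (2.0000, 3.4641, 4.0000)
after link 2: o_2 = (1.5000, 2.5981, 6.0000)
after link 3: o_3 = (0.6340, 3.0981, 8.0000)
after link 4: o_4 = (0.0670, 1.1160, 8.8660)
after link 5: o_5 = (0.0670, -2.3481, 7.8660)
after link 6: o_6 = (-5.6515, -3.1290, 7.0357)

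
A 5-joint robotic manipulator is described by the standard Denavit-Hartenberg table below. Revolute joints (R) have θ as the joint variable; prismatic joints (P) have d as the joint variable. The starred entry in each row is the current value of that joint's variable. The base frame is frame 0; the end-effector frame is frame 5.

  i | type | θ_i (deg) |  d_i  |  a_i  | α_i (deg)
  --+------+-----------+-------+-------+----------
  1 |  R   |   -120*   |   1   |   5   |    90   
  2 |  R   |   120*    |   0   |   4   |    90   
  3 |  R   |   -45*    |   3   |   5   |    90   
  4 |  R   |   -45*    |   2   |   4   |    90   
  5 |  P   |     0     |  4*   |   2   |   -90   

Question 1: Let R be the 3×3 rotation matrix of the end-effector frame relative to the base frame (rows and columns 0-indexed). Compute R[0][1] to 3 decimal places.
0.252

End-effector y-axis (col 1 of R) = (0.2518,-0.5638,0.7866)
R[0][1] = 0.2518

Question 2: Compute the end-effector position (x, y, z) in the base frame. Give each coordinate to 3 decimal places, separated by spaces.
6.196 -1.168 5.132

after link 1: o_1 = (-2.5000, -4.3301, 1.0000)
after link 2: o_2 = (-1.5000, -2.5981, 4.4641)
after link 3: o_3 = (1.1467, -5.0849, 9.0260)
after link 4: o_4 = (5.4747, -4.4170, 8.1191)
after link 5: o_5 = (6.1958, -1.1681, 5.1317)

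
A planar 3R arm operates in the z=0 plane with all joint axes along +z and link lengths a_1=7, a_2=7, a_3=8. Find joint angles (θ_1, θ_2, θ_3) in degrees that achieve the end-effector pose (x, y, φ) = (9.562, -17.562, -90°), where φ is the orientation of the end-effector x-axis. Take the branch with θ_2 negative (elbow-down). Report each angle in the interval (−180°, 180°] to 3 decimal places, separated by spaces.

wrist centre = target − a_3·(cos φ, sin φ) = (9.5620, -9.5620)
cos θ_2 = (182.8637−7²−7²)/(2·7·7) = 0.8660; θ_2 = -30.0080° (elbow-down)
β = atan2(-9.5620,9.5620) = -45.0000°; ψ = atan2(-3.5008,13.0617) = -15.0040°
θ_1 = β − ψ = -29.9960°
θ_3 = φ − θ_1 − θ_2 = -29.9960° (wrapped to (-180°,180°])

-29.996 -30.008 -29.996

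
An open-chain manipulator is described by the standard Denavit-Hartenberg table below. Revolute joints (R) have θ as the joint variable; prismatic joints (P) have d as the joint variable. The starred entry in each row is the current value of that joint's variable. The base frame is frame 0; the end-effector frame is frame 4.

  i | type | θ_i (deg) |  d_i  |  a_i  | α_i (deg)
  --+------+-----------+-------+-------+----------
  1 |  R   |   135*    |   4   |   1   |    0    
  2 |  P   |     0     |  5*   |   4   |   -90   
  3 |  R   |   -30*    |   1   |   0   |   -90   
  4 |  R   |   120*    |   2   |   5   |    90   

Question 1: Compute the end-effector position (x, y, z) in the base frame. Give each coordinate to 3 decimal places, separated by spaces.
-0.357 5.066 6.018

after link 1: o_1 = (-0.7071, 0.7071, 4.0000)
after link 2: o_2 = (-3.5355, 3.5355, 9.0000)
after link 3: o_3 = (-4.2426, 2.8284, 9.0000)
after link 4: o_4 = (-0.3570, 5.0665, 6.0179)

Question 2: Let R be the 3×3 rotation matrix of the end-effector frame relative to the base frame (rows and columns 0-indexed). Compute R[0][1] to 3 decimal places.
-0.354

End-effector y-axis (col 1 of R) = (-0.3536,0.3536,-0.8660)
R[0][1] = -0.3536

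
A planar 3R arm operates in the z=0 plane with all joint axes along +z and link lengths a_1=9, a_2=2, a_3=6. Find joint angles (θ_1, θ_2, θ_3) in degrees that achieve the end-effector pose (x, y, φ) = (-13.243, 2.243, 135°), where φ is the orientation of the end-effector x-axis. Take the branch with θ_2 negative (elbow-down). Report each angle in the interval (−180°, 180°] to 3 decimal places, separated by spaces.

wrist centre = target − a_3·(cos φ, sin φ) = (-9.0004, -1.9996)
cos θ_2 = (85.0050−9²−2²)/(2·9·2) = 0.0001; θ_2 = -89.9920° (elbow-down)
β = atan2(-1.9996,-9.0004) = -167.4739°; ψ = atan2(-2.0000,9.0003) = -12.5284°
θ_1 = β − ψ = -154.9454°
θ_3 = φ − θ_1 − θ_2 = 19.9374° (wrapped to (-180°,180°])

-154.945 -89.992 19.937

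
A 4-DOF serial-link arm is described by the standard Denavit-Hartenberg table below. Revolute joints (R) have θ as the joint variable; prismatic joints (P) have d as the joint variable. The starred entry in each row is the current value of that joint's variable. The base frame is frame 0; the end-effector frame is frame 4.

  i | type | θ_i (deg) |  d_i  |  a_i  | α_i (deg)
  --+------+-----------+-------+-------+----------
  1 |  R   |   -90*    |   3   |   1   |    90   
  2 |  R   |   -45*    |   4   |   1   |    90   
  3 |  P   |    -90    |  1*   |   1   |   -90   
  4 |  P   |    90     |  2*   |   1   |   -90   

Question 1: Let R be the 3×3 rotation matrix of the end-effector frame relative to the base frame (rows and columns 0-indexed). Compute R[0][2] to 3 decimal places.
End-effector z-axis (col 2 of R) = (-1.0000,-0.0000,0.0000)
R[0][2] = -1.0000

-1.000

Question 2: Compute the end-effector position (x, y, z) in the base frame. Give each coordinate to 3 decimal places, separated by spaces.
-3.000 -3.121 0.879

after link 1: o_1 = (0.0000, -1.0000, 3.0000)
after link 2: o_2 = (-4.0000, -1.7071, 2.2929)
after link 3: o_3 = (-3.0000, -1.0000, 1.5858)
after link 4: o_4 = (-3.0000, -3.1213, 0.8787)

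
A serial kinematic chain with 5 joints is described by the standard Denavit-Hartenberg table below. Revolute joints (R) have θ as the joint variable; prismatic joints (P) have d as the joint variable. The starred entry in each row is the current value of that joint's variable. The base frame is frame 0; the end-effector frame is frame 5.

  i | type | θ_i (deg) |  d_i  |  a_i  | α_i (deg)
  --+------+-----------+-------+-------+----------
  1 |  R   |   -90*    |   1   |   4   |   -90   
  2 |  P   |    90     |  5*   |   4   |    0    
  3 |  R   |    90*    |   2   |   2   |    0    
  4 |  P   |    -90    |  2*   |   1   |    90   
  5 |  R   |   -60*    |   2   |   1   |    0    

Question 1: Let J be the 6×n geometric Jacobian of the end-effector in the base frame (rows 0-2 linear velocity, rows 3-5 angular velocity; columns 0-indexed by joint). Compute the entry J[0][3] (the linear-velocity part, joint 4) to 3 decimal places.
prismatic axis z_3 = (1.0000,0.0000,0.0000)
J_v[:, 3] = z_3; J_ω[:, 3] = (0,0,0)
entry J[0][3] = 1.0000

1.000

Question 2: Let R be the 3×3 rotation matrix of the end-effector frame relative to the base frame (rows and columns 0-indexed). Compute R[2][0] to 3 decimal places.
End-effector x-axis (col 0 of R) = (-0.8660,-0.0000,-0.5000)
R[2][0] = -0.5000

-0.500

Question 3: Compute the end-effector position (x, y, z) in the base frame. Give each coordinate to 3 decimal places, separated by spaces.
8.134 -4.000 -4.500

after link 1: o_1 = (0.0000, -4.0000, 1.0000)
after link 2: o_2 = (5.0000, -4.0000, -3.0000)
after link 3: o_3 = (7.0000, -2.0000, -3.0000)
after link 4: o_4 = (9.0000, -2.0000, -4.0000)
after link 5: o_5 = (8.1340, -4.0000, -4.5000)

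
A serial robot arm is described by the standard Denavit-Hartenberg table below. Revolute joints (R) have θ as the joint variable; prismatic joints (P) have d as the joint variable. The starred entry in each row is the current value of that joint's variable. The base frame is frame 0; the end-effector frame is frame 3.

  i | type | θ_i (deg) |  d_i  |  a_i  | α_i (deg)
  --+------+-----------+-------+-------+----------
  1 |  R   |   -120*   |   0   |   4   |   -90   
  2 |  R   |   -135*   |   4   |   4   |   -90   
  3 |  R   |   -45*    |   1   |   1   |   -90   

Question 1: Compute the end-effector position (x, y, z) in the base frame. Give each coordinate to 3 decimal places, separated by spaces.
after link 1: o_1 = (-2.0000, -3.4641, 0.0000)
after link 2: o_2 = (2.8783, -3.0146, 2.8284)
after link 3: o_3 = (3.3871, -3.5475, 4.0355)

3.387 -3.548 4.036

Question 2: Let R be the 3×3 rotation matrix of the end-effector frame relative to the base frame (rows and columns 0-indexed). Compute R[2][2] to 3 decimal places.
0.500

End-effector z-axis (col 2 of R) = (-0.3624,0.7866,0.5000)
R[2][2] = 0.5000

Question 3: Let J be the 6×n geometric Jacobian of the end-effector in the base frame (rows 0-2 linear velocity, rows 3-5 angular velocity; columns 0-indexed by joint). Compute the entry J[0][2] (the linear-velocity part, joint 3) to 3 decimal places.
axis z_2 = (-0.3536,-0.6124,0.7071); lever o_n−o_2 = (0.5088,-0.5329,1.2071)
cross product → J_v[:, 2] = (-0.3624,0.7866,0.5000)
J_ω[:, 2] = z_2
entry J[0][2] = -0.3624

-0.362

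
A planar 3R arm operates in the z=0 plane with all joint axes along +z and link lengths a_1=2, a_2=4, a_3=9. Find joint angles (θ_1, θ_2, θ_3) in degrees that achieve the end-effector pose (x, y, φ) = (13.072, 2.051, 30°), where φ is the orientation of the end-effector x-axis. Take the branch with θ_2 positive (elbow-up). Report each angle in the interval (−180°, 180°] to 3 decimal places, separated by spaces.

wrist centre = target − a_3·(cos φ, sin φ) = (5.2778, -2.4490)
cos θ_2 = (33.8525−2²−4²)/(2·2·4) = 0.8658; θ_2 = 30.0282° (elbow-up)
β = atan2(-2.4490,5.2778) = -24.8923°; ψ = atan2(2.0017,5.4631) = 20.1230°
θ_1 = β − ψ = -45.0153°
θ_3 = φ − θ_1 − θ_2 = 44.9871° (wrapped to (-180°,180°])

-45.015 30.028 44.987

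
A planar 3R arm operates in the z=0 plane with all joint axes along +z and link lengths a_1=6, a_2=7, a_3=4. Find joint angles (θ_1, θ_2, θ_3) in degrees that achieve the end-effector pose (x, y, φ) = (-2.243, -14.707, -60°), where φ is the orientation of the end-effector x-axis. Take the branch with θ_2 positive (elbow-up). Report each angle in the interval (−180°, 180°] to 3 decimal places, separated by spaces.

wrist centre = target − a_3·(cos φ, sin φ) = (-4.2430, -11.2429)
cos θ_2 = (144.4058−6²−7²)/(2·6·7) = 0.7072; θ_2 = 44.9915° (elbow-up)
β = atan2(-11.2429,-4.2430) = -110.6762°; ψ = atan2(4.9490,10.9505) = 24.3203°
θ_1 = β − ψ = -134.9965°
θ_3 = φ − θ_1 − θ_2 = 30.0051° (wrapped to (-180°,180°])

-134.997 44.991 30.005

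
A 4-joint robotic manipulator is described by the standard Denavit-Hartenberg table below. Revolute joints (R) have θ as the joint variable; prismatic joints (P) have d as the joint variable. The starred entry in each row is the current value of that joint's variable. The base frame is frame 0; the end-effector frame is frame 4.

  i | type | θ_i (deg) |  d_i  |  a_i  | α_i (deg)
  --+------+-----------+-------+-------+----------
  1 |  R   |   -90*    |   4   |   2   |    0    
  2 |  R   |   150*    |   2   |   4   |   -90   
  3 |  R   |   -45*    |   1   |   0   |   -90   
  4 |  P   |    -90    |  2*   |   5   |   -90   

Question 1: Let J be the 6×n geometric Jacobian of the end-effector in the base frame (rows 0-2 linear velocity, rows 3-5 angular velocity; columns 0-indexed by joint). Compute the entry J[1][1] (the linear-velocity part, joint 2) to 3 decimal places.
axis z_1 = (0.0000,0.0000,1.0000); lever o_n−o_1 = (-2.4890,7.6888,0.5858)
cross product → J_v[:, 1] = (-7.6888,-2.4890,0.0000)
J_ω[:, 1] = z_1
entry J[1][1] = -2.4890

-2.489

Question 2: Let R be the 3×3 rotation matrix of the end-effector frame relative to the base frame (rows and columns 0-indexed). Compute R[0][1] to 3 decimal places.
-0.354

End-effector y-axis (col 1 of R) = (-0.3536,-0.6124,0.7071)
R[0][1] = -0.3536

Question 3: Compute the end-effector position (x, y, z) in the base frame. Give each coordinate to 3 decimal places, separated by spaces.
-2.489 5.689 4.586

after link 1: o_1 = (0.0000, -2.0000, 4.0000)
after link 2: o_2 = (2.0000, 1.4641, 6.0000)
after link 3: o_3 = (1.1340, 1.9641, 6.0000)
after link 4: o_4 = (-2.4890, 5.6888, 4.5858)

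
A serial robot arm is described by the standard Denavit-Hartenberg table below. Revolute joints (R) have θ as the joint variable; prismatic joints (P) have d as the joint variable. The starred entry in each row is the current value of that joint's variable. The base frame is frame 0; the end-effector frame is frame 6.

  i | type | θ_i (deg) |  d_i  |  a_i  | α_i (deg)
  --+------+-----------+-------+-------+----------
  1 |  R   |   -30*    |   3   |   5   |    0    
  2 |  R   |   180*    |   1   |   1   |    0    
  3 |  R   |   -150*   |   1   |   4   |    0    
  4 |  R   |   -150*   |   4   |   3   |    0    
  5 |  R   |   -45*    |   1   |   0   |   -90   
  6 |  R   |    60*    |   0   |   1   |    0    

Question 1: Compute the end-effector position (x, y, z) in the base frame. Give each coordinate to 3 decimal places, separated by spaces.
4.383 -3.371 9.134

after link 1: o_1 = (4.3301, -2.5000, 3.0000)
after link 2: o_2 = (3.4641, -2.0000, 4.0000)
after link 3: o_3 = (7.4641, -2.0000, 5.0000)
after link 4: o_4 = (4.8660, -3.5000, 9.0000)
after link 5: o_5 = (4.8660, -3.5000, 10.0000)
after link 6: o_6 = (4.3831, -3.3706, 9.1340)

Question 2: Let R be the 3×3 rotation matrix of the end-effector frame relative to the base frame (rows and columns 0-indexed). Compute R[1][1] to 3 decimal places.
-0.224

End-effector y-axis (col 1 of R) = (0.8365,-0.2241,-0.5000)
R[1][1] = -0.2241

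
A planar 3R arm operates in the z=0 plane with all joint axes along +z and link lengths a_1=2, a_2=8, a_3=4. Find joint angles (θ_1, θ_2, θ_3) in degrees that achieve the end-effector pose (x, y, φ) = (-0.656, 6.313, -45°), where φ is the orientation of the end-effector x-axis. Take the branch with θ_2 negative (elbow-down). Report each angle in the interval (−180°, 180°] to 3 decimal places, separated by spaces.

135.016 -30.021 -149.995

wrist centre = target − a_3·(cos φ, sin φ) = (-3.4844, 9.1414)
cos θ_2 = (95.7069−2²−8²)/(2·2·8) = 0.8658; θ_2 = -30.0211° (elbow-down)
β = atan2(9.1414,-3.4844) = 110.8653°; ψ = atan2(-4.0025,8.9267) = -24.1504°
θ_1 = β − ψ = 135.0157°
θ_3 = φ − θ_1 − θ_2 = -149.9946° (wrapped to (-180°,180°])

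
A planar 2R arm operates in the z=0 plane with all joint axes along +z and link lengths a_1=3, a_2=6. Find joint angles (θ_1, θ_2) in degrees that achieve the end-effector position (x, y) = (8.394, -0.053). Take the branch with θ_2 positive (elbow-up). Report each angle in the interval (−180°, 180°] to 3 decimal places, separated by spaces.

cos θ_2 = (70.4620−3²−6²)/(2·3·6) = 0.7073; θ_2 = 44.9860° (elbow-up)
β = atan2(-0.0530,8.3940) = -0.3618°; ψ = atan2(4.2416,7.2437) = 30.3515°
θ_1 = β − ψ = -30.7133°

-30.713 44.986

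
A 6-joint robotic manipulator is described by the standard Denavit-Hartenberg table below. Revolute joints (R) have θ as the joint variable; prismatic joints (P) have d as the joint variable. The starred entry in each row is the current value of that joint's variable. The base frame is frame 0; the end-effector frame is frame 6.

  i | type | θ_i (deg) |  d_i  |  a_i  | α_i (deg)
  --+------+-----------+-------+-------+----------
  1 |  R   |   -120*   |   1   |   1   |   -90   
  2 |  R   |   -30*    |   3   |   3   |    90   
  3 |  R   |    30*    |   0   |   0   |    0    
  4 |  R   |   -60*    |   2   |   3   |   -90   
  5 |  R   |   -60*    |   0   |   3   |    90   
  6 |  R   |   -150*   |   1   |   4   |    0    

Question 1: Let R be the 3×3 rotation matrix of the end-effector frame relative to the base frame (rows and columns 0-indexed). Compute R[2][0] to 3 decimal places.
-0.962

End-effector x-axis (col 0 of R) = (-0.1044,0.2522,-0.9620)
R[2][0] = -0.9620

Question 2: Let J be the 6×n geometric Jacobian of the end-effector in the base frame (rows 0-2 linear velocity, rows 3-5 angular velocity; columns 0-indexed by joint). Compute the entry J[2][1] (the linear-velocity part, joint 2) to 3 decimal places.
-2.109

axis z_1 = (0.8660,-0.5000,0.0000); lever o_n−o_1 = (-0.7802,-1.9853,3.6405)
cross product → J_v[:, 1] = (-1.8203,-3.1528,-2.1095)
J_ω[:, 1] = z_1
entry J[2][1] = -2.1095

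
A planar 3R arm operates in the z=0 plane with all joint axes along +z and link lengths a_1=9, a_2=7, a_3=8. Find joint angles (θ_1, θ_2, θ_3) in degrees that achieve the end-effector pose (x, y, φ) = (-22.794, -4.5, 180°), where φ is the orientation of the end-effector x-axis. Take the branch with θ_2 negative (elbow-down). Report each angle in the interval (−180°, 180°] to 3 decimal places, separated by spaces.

wrist centre = target − a_3·(cos φ, sin φ) = (-14.7940, -4.5000)
cos θ_2 = (239.1124−9²−7²)/(2·9·7) = 0.8660; θ_2 = -30.0062° (elbow-down)
β = atan2(-4.5000,-14.7940) = -163.0814°; ψ = atan2(-3.5007,15.0618) = -13.0843°
θ_1 = β − ψ = -149.9971°
θ_3 = φ − θ_1 − θ_2 = 0.0032° (wrapped to (-180°,180°])

-149.997 -30.006 0.003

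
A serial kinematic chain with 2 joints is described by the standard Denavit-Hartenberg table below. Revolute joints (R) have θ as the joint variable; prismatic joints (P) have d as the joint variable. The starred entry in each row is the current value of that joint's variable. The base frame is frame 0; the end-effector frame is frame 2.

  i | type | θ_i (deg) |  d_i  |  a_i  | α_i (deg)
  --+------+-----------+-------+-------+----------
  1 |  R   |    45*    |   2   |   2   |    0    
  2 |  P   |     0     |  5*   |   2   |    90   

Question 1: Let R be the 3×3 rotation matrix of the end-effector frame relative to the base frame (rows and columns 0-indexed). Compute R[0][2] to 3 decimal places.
End-effector z-axis (col 2 of R) = (0.7071,-0.7071,0.0000)
R[0][2] = 0.7071

0.707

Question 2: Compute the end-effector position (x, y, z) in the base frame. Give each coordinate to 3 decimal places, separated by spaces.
after link 1: o_1 = (1.4142, 1.4142, 2.0000)
after link 2: o_2 = (2.8284, 2.8284, 7.0000)

2.828 2.828 7.000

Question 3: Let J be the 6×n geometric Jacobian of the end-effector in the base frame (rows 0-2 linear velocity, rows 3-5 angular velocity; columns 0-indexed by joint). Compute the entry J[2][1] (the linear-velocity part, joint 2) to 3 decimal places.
prismatic axis z_1 = (0.0000,0.0000,1.0000)
J_v[:, 1] = z_1; J_ω[:, 1] = (0,0,0)
entry J[2][1] = 1.0000

1.000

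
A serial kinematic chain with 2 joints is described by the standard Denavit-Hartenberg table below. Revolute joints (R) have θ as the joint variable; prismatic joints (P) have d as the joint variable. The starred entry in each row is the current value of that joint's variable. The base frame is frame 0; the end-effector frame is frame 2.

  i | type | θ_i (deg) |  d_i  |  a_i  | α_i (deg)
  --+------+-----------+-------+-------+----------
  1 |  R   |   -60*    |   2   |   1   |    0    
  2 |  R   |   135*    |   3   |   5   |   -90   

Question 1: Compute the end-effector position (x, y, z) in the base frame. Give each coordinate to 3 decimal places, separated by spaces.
1.794 3.964 5.000

after link 1: o_1 = (0.5000, -0.8660, 2.0000)
after link 2: o_2 = (1.7941, 3.9636, 5.0000)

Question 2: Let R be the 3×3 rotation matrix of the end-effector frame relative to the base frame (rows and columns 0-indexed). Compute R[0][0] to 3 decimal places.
0.259

End-effector x-axis (col 0 of R) = (0.2588,0.9659,0.0000)
R[0][0] = 0.2588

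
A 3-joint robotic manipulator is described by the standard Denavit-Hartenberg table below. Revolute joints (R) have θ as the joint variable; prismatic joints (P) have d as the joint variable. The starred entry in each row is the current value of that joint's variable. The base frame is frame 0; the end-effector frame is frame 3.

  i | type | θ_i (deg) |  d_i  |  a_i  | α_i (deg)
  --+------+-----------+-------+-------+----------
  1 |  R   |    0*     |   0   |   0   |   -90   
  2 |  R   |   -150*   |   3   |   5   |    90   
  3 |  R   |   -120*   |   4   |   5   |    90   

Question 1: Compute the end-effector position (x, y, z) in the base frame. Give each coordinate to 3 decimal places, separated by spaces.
after link 1: o_1 = (0.0000, 0.0000, 0.0000)
after link 2: o_2 = (-4.3301, 3.0000, 2.5000)
after link 3: o_3 = (-4.1651, -1.3301, -2.2141)

-4.165 -1.330 -2.214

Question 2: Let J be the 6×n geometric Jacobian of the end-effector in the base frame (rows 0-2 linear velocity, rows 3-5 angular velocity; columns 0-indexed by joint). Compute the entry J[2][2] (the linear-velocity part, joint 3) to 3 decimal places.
2.165

axis z_2 = (-0.5000,0.0000,-0.8660); lever o_n−o_2 = (0.1651,-4.3301,-4.7141)
cross product → J_v[:, 2] = (-3.7500,-2.5000,2.1651)
J_ω[:, 2] = z_2
entry J[2][2] = 2.1651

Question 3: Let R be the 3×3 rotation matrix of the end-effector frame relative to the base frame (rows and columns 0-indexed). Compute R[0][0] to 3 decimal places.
End-effector x-axis (col 0 of R) = (0.4330,-0.8660,-0.2500)
R[0][0] = 0.4330

0.433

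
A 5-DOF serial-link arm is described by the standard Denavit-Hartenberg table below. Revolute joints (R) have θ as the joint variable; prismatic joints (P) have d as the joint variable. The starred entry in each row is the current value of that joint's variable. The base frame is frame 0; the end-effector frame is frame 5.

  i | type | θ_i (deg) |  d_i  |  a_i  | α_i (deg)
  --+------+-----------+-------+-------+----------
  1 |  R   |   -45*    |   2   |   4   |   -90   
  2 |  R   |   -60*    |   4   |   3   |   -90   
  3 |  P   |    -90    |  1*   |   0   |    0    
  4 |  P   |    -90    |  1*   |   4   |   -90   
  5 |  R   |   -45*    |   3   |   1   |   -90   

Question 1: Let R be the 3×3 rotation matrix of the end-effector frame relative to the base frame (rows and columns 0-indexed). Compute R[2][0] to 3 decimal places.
-0.966

End-effector x-axis (col 0 of R) = (0.1830,-0.1830,-0.9659)
R[2][0] = -0.9659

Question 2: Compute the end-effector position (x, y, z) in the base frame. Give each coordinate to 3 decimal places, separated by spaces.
after link 1: o_1 = (2.8284, -2.8284, 2.0000)
after link 2: o_2 = (6.7175, -1.0607, 4.5981)
after link 3: o_3 = (7.3299, -1.6730, 4.0981)
after link 4: o_4 = (6.5280, -0.8712, 0.1340)
after link 5: o_5 = (8.8324, 1.0671, -0.8320)

8.832 1.067 -0.832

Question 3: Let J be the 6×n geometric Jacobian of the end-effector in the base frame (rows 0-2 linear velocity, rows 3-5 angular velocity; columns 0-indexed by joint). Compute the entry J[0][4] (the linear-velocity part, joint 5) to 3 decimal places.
axis z_4 = (0.7071,0.7071,0.0000); lever o_n−o_4 = (2.3043,1.9383,-0.9659)
cross product → J_v[:, 4] = (-0.6830,0.6830,-0.2588)
J_ω[:, 4] = z_4
entry J[0][4] = -0.6830

-0.683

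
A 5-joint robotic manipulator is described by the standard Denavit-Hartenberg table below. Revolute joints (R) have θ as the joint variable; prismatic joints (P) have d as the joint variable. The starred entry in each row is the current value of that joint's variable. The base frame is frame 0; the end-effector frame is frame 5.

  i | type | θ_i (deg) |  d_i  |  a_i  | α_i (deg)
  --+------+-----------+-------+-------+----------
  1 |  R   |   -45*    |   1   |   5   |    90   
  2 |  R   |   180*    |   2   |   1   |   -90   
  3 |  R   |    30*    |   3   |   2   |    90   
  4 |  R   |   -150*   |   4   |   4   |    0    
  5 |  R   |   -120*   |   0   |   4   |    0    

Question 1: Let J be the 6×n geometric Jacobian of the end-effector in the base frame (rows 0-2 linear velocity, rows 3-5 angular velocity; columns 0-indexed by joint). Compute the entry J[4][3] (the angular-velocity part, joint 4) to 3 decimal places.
axis z_3 = (-0.9659,-0.2588,0.0000); lever o_n−o_3 = (-2.9671,-4.3813,-2.0000)
cross product → J_v[:, 3] = (0.5176,-1.9319,3.4641)
J_ω[:, 3] = z_3
entry J[4][3] = -0.2588

-0.259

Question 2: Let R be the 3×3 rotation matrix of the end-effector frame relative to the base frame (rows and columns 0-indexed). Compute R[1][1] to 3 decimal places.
-0.966

End-effector y-axis (col 1 of R) = (0.2588,-0.9659,0.0000)
R[1][1] = -0.9659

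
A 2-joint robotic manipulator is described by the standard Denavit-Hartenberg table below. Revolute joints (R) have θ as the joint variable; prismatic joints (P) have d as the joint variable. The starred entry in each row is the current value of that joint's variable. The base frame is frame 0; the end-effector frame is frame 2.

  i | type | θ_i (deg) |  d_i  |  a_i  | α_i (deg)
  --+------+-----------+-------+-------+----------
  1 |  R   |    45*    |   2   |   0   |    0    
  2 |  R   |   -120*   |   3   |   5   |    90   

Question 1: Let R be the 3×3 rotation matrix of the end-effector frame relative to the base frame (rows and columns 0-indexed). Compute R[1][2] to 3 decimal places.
End-effector z-axis (col 2 of R) = (-0.9659,-0.2588,0.0000)
R[1][2] = -0.2588

-0.259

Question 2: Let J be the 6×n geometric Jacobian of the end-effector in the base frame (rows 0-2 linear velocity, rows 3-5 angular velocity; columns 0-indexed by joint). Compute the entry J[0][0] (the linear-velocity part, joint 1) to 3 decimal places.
axis z_0 = ẑ; lever o_n−o_0 = (1.2941,-4.8296,5.0000)
cross product → J_v[:, 0] = (4.8296,1.2941,-0.0000)
J_ω[:, 0] = z_0
entry J[0][0] = 4.8296

4.830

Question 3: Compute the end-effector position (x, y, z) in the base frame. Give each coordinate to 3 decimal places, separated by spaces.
1.294 -4.830 5.000

after link 1: o_1 = (0.0000, 0.0000, 2.0000)
after link 2: o_2 = (1.2941, -4.8296, 5.0000)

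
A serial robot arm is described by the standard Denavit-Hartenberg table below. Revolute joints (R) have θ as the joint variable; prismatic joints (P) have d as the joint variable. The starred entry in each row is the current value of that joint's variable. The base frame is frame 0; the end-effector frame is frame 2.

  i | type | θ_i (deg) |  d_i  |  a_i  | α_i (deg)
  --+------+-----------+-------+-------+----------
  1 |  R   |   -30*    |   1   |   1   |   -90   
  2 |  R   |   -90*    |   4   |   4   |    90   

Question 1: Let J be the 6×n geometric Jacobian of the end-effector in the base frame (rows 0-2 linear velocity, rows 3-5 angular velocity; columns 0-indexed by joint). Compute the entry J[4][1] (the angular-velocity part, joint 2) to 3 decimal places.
0.866

axis z_1 = (0.5000,0.8660,0.0000); lever o_n−o_1 = (2.0000,3.4641,4.0000)
cross product → J_v[:, 1] = (3.4641,-2.0000,0.0000)
J_ω[:, 1] = z_1
entry J[4][1] = 0.8660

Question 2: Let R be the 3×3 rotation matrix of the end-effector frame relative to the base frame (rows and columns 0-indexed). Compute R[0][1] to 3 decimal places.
End-effector y-axis (col 1 of R) = (0.5000,0.8660,0.0000)
R[0][1] = 0.5000

0.500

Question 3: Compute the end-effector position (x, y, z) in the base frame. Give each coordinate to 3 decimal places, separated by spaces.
after link 1: o_1 = (0.8660, -0.5000, 1.0000)
after link 2: o_2 = (2.8660, 2.9641, 5.0000)

2.866 2.964 5.000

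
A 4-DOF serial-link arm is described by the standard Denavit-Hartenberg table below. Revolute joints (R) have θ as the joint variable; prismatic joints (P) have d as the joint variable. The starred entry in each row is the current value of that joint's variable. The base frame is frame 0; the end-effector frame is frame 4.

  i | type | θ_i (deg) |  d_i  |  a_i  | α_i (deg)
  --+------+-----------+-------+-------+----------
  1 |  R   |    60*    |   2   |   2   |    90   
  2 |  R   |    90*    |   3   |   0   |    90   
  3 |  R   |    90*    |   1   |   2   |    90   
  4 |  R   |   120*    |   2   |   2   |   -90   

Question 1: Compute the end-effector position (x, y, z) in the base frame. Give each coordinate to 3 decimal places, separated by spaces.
after link 1: o_1 = (1.0000, 1.7321, 2.0000)
after link 2: o_2 = (3.5981, 0.2321, 2.0000)
after link 3: o_3 = (5.8301, 0.0981, 2.0000)
after link 4: o_4 = (5.8301, 2.0981, 4.0000)

5.830 2.098 4.000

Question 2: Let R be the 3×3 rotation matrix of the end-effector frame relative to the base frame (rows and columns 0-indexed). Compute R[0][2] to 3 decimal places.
End-effector z-axis (col 2 of R) = (-1.0000,0.0000,0.0000)
R[0][2] = -1.0000

-1.000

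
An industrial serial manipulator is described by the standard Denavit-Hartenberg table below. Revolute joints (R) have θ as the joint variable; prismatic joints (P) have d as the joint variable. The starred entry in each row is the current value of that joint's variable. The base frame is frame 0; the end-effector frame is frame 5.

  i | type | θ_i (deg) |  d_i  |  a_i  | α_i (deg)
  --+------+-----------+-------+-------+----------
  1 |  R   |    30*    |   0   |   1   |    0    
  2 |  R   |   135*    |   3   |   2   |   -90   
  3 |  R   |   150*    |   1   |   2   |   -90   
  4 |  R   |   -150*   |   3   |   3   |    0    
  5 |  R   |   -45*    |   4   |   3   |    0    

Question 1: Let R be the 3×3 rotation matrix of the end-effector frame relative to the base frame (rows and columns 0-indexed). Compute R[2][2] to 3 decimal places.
End-effector z-axis (col 2 of R) = (0.4830,-0.1294,0.8660)
R[2][2] = 0.8660

0.866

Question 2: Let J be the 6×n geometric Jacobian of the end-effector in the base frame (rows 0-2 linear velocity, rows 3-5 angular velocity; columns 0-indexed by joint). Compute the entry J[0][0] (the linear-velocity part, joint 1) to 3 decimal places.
axis z_0 = ẑ; lever o_n−o_0 = (-1.0555,-0.7695,10.8101)
cross product → J_v[:, 0] = (0.7695,-1.0555,0.0000)
J_ω[:, 0] = z_0
entry J[0][0] = 0.7695

0.769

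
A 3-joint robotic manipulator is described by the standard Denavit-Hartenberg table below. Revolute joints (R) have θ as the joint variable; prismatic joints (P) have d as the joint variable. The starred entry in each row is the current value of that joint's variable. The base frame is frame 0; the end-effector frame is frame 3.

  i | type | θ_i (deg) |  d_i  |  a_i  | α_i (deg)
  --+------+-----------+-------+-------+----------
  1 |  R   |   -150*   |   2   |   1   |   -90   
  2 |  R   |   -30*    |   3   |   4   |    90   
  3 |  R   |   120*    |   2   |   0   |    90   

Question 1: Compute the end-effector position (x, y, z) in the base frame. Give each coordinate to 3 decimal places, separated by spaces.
after link 1: o_1 = (-0.8660, -0.5000, 2.0000)
after link 2: o_2 = (-2.3660, -4.8301, 4.0000)
after link 3: o_3 = (-1.5000, -4.3301, 5.7321)

-1.500 -4.330 5.732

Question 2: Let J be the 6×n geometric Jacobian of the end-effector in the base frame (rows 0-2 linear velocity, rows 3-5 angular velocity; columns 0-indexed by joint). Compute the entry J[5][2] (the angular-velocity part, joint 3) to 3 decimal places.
0.866

axis z_2 = (0.4330,0.2500,0.8660); lever o_n−o_2 = (0.8660,0.5000,1.7321)
cross product → J_v[:, 2] = (-0.0000,-0.0000,0.0000)
J_ω[:, 2] = z_2
entry J[5][2] = 0.8660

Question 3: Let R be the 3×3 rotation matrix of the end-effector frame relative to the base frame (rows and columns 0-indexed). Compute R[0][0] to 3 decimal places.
End-effector x-axis (col 0 of R) = (0.8080,-0.5335,-0.2500)
R[0][0] = 0.8080

0.808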